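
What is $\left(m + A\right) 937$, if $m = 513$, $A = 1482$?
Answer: $1869315$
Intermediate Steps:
$\left(m + A\right) 937 = \left(513 + 1482\right) 937 = 1995 \cdot 937 = 1869315$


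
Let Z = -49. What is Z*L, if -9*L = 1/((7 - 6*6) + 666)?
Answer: 1/117 ≈ 0.0085470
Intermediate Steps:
L = -1/5733 (L = -1/(9*((7 - 6*6) + 666)) = -1/(9*((7 - 36) + 666)) = -1/(9*(-29 + 666)) = -⅑/637 = -⅑*1/637 = -1/5733 ≈ -0.00017443)
Z*L = -49*(-1/5733) = 1/117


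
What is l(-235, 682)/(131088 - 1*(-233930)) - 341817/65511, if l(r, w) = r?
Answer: -41594917597/7970898066 ≈ -5.2183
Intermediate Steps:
l(-235, 682)/(131088 - 1*(-233930)) - 341817/65511 = -235/(131088 - 1*(-233930)) - 341817/65511 = -235/(131088 + 233930) - 341817*1/65511 = -235/365018 - 113939/21837 = -41594917597/7970898066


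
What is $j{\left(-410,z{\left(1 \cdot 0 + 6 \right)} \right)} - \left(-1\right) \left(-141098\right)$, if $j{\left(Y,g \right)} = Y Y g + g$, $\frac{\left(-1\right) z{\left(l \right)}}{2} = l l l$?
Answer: $-72760730$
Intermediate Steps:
$z{\left(l \right)} = - 2 l^{3}$ ($z{\left(l \right)} = - 2 l l l = - 2 l^{2} l = - 2 l^{3}$)
$j{\left(Y,g \right)} = g + g Y^{2}$ ($j{\left(Y,g \right)} = Y^{2} g + g = g Y^{2} + g = g + g Y^{2}$)
$j{\left(-410,z{\left(1 \cdot 0 + 6 \right)} \right)} - \left(-1\right) \left(-141098\right) = - 2 \left(1 \cdot 0 + 6\right)^{3} \left(1 + \left(-410\right)^{2}\right) - \left(-1\right) \left(-141098\right) = - 2 \left(0 + 6\right)^{3} \left(1 + 168100\right) - 141098 = - 2 \cdot 6^{3} \cdot 168101 - 141098 = \left(-2\right) 216 \cdot 168101 - 141098 = \left(-432\right) 168101 - 141098 = -72619632 - 141098 = -72760730$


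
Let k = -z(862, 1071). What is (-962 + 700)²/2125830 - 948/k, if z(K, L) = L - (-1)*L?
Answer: 8580644/18069555 ≈ 0.47487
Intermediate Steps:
z(K, L) = 2*L (z(K, L) = L + L = 2*L)
k = -2142 (k = -2*1071 = -1*2142 = -2142)
(-962 + 700)²/2125830 - 948/k = (-962 + 700)²/2125830 - 948/(-2142) = (-262)²*(1/2125830) - 948*(-1/2142) = 68644*(1/2125830) + 158/357 = 34322/1062915 + 158/357 = 8580644/18069555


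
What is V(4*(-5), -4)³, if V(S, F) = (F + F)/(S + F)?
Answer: 1/27 ≈ 0.037037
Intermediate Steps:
V(S, F) = 2*F/(F + S) (V(S, F) = (2*F)/(F + S) = 2*F/(F + S))
V(4*(-5), -4)³ = (2*(-4)/(-4 + 4*(-5)))³ = (2*(-4)/(-4 - 20))³ = (2*(-4)/(-24))³ = (2*(-4)*(-1/24))³ = (⅓)³ = 1/27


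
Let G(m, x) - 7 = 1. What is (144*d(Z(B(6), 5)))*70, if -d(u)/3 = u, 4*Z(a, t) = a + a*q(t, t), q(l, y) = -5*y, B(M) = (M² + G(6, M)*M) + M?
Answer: 16329600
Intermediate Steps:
G(m, x) = 8 (G(m, x) = 7 + 1 = 8)
B(M) = M² + 9*M (B(M) = (M² + 8*M) + M = M² + 9*M)
Z(a, t) = a/4 - 5*a*t/4 (Z(a, t) = (a + a*(-5*t))/4 = (a - 5*a*t)/4 = a/4 - 5*a*t/4)
d(u) = -3*u
(144*d(Z(B(6), 5)))*70 = (144*(-3*6*(9 + 6)*(1 - 5*5)/4))*70 = (144*(-3*6*15*(1 - 25)/4))*70 = (144*(-3*90*(-24)/4))*70 = (144*(-3*(-540)))*70 = (144*1620)*70 = 233280*70 = 16329600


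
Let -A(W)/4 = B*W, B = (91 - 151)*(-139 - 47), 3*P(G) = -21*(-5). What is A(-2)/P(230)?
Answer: 17856/7 ≈ 2550.9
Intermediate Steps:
P(G) = 35 (P(G) = (-21*(-5))/3 = (-1*(-105))/3 = (1/3)*105 = 35)
B = 11160 (B = -60*(-186) = 11160)
A(W) = -44640*W
A(-2)/P(230) = -44640*(-2)/35 = 89280*(1/35) = 17856/7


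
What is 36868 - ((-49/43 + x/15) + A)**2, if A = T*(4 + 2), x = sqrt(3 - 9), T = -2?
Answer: 5088731723/138675 + 226*I*sqrt(6)/129 ≈ 36695.0 + 4.2914*I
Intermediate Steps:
x = I*sqrt(6) (x = sqrt(-6) = I*sqrt(6) ≈ 2.4495*I)
A = -12 (A = -2*(4 + 2) = -2*6 = -12)
36868 - ((-49/43 + x/15) + A)**2 = 36868 - ((-49/43 + (I*sqrt(6))/15) - 12)**2 = 36868 - ((-49*1/43 + (I*sqrt(6))*(1/15)) - 12)**2 = 36868 - ((-49/43 + I*sqrt(6)/15) - 12)**2 = 36868 - (-565/43 + I*sqrt(6)/15)**2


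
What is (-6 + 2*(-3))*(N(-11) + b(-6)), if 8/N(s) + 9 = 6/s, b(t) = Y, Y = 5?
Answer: -1748/35 ≈ -49.943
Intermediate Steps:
b(t) = 5
N(s) = 8/(-9 + 6/s)
(-6 + 2*(-3))*(N(-11) + b(-6)) = (-6 + 2*(-3))*(-8*(-11)/(-6 + 9*(-11)) + 5) = (-6 - 6)*(-8*(-11)/(-6 - 99) + 5) = -12*(-8*(-11)/(-105) + 5) = -12*(-8*(-11)*(-1/105) + 5) = -12*(-88/105 + 5) = -12*437/105 = -1748/35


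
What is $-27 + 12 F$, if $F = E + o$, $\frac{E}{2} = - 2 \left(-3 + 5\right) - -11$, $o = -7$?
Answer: $57$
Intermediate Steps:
$E = 14$ ($E = 2 \left(- 2 \left(-3 + 5\right) - -11\right) = 2 \left(\left(-2\right) 2 + 11\right) = 2 \left(-4 + 11\right) = 2 \cdot 7 = 14$)
$F = 7$ ($F = 14 - 7 = 7$)
$-27 + 12 F = -27 + 12 \cdot 7 = -27 + 84 = 57$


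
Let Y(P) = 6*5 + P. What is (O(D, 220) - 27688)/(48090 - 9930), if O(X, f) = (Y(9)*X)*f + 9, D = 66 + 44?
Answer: 916121/38160 ≈ 24.007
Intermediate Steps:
Y(P) = 30 + P
D = 110
O(X, f) = 9 + 39*X*f (O(X, f) = ((30 + 9)*X)*f + 9 = (39*X)*f + 9 = 39*X*f + 9 = 9 + 39*X*f)
(O(D, 220) - 27688)/(48090 - 9930) = ((9 + 39*110*220) - 27688)/(48090 - 9930) = ((9 + 943800) - 27688)/38160 = (943809 - 27688)*(1/38160) = 916121*(1/38160) = 916121/38160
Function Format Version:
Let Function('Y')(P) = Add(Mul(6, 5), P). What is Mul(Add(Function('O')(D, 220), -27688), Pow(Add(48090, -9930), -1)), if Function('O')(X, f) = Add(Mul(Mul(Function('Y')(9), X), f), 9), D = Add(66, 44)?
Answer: Rational(916121, 38160) ≈ 24.007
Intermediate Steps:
Function('Y')(P) = Add(30, P)
D = 110
Function('O')(X, f) = Add(9, Mul(39, X, f)) (Function('O')(X, f) = Add(Mul(Mul(Add(30, 9), X), f), 9) = Add(Mul(Mul(39, X), f), 9) = Add(Mul(39, X, f), 9) = Add(9, Mul(39, X, f)))
Mul(Add(Function('O')(D, 220), -27688), Pow(Add(48090, -9930), -1)) = Mul(Add(Add(9, Mul(39, 110, 220)), -27688), Pow(Add(48090, -9930), -1)) = Mul(Add(Add(9, 943800), -27688), Pow(38160, -1)) = Mul(Add(943809, -27688), Rational(1, 38160)) = Mul(916121, Rational(1, 38160)) = Rational(916121, 38160)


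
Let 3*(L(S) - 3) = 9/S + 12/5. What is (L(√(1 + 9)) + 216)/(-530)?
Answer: -1099/2650 - 3*√10/5300 ≈ -0.41651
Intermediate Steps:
L(S) = 19/5 + 3/S (L(S) = 3 + (9/S + 12/5)/3 = 3 + (12/5 + 9/S)/3 = 3 + (⅘ + 3/S) = 19/5 + 3/S)
(L(√(1 + 9)) + 216)/(-530) = ((19/5 + 3/(√(1 + 9))) + 216)/(-530) = ((19/5 + 3/(√10)) + 216)*(-1/530) = ((19/5 + 3*(√10/10)) + 216)*(-1/530) = ((19/5 + 3*√10/10) + 216)*(-1/530) = (1099/5 + 3*√10/10)*(-1/530) = -1099/2650 - 3*√10/5300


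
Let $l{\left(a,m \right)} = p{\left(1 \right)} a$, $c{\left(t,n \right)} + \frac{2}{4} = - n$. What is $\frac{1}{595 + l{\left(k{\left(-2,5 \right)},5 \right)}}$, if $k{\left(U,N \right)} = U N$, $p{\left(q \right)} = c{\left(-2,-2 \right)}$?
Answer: $\frac{1}{580} \approx 0.0017241$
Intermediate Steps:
$c{\left(t,n \right)} = - \frac{1}{2} - n$
$p{\left(q \right)} = \frac{3}{2}$ ($p{\left(q \right)} = - \frac{1}{2} - -2 = - \frac{1}{2} + 2 = \frac{3}{2}$)
$k{\left(U,N \right)} = N U$
$l{\left(a,m \right)} = \frac{3 a}{2}$
$\frac{1}{595 + l{\left(k{\left(-2,5 \right)},5 \right)}} = \frac{1}{595 + \frac{3 \cdot 5 \left(-2\right)}{2}} = \frac{1}{595 + \frac{3}{2} \left(-10\right)} = \frac{1}{595 - 15} = \frac{1}{580}$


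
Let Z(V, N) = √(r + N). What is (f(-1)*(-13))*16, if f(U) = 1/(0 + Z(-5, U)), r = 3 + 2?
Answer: -104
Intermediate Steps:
r = 5
Z(V, N) = √(5 + N)
f(U) = (5 + U)^(-½) (f(U) = 1/(0 + √(5 + U)) = 1/(√(5 + U)) = (5 + U)^(-½))
(f(-1)*(-13))*16 = (-13/√(5 - 1))*16 = (-13/√4)*16 = ((½)*(-13))*16 = -13/2*16 = -104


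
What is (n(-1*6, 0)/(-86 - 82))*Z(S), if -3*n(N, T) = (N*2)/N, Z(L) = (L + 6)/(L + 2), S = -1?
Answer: 5/252 ≈ 0.019841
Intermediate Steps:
Z(L) = (6 + L)/(2 + L)
n(N, T) = -⅔ (n(N, T) = -N*2/(3*N) = -2*N/(3*N) = -⅓*2 = -⅔)
(n(-1*6, 0)/(-86 - 82))*Z(S) = (-⅔/(-86 - 82))*((6 - 1)/(2 - 1)) = (-⅔/(-168))*(5/1) = (-1/168*(-⅔))*(1*5) = (1/252)*5 = 5/252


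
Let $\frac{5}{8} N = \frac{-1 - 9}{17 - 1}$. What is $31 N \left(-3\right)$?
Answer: $93$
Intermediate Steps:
$N = -1$ ($N = \frac{8 \frac{-1 - 9}{17 - 1}}{5} = \frac{8 \left(- \frac{10}{16}\right)}{5} = \frac{8 \left(\left(-10\right) \frac{1}{16}\right)}{5} = \frac{8}{5} \left(- \frac{5}{8}\right) = -1$)
$31 N \left(-3\right) = 31 \left(-1\right) \left(-3\right) = \left(-31\right) \left(-3\right) = 93$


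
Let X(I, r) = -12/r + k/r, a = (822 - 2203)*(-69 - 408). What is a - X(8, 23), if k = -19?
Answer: 15150982/23 ≈ 6.5874e+5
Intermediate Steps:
a = 658737 (a = -1381*(-477) = 658737)
X(I, r) = -31/r (X(I, r) = -12/r - 19/r = -31/r)
a - X(8, 23) = 658737 - (-31)/23 = 658737 - 1*(-31/23) = 658737 + 31/23 = 15150982/23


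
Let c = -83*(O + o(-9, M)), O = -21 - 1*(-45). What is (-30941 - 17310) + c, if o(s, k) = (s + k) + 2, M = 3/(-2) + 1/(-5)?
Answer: -495209/10 ≈ -49521.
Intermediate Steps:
O = 24 (O = -21 + 45 = 24)
M = -17/10 (M = 3*(-½) + 1*(-⅕) = -3/2 - ⅕ = -17/10 ≈ -1.7000)
o(s, k) = 2 + k + s (o(s, k) = (k + s) + 2 = 2 + k + s)
c = -12699/10 (c = -83*(24 + (2 - 17/10 - 9)) = -83*(24 - 87/10) = -83*153/10 = -12699/10 ≈ -1269.9)
(-30941 - 17310) + c = (-30941 - 17310) - 12699/10 = -48251 - 12699/10 = -495209/10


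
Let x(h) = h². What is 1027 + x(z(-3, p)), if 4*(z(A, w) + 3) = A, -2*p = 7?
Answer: 16657/16 ≈ 1041.1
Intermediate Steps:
p = -7/2 (p = -½*7 = -7/2 ≈ -3.5000)
z(A, w) = -3 + A/4
1027 + x(z(-3, p)) = 1027 + (-3 + (¼)*(-3))² = 1027 + (-3 - ¾)² = 1027 + (-15/4)² = 1027 + 225/16 = 16657/16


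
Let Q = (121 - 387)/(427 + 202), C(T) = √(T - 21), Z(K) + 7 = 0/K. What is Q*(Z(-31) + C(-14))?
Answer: 1862/629 - 266*I*√35/629 ≈ 2.9603 - 2.5019*I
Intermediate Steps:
Z(K) = -7 (Z(K) = -7 + 0/K = -7 + 0 = -7)
C(T) = √(-21 + T)
Q = -266/629 ≈ -0.42289
Q*(Z(-31) + C(-14)) = -266*(-7 + √(-21 - 14))/629 = -266*(-7 + √(-35))/629 = -266*(-7 + I*√35)/629 = 1862/629 - 266*I*√35/629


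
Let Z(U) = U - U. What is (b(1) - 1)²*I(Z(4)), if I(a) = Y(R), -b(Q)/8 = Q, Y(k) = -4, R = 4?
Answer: -324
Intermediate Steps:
Z(U) = 0
b(Q) = -8*Q
I(a) = -4
(b(1) - 1)²*I(Z(4)) = (-8*1 - 1)²*(-4) = (-8 - 1)²*(-4) = (-9)²*(-4) = 81*(-4) = -324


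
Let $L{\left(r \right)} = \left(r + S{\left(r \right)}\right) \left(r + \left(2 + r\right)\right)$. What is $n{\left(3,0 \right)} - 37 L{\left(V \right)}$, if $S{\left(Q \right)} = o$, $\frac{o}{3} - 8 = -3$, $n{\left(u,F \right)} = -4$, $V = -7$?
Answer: $3548$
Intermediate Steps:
$o = 15$ ($o = 24 + 3 \left(-3\right) = 24 - 9 = 15$)
$S{\left(Q \right)} = 15$
$L{\left(r \right)} = \left(2 + 2 r\right) \left(15 + r\right)$ ($L{\left(r \right)} = \left(r + 15\right) \left(r + \left(2 + r\right)\right) = \left(15 + r\right) \left(2 + 2 r\right) = \left(2 + 2 r\right) \left(15 + r\right)$)
$n{\left(3,0 \right)} - 37 L{\left(V \right)} = -4 - 37 \left(30 + 2 \left(-7\right)^{2} + 32 \left(-7\right)\right) = -4 - 37 \left(30 + 2 \cdot 49 - 224\right) = -4 - 37 \left(30 + 98 - 224\right) = -4 - -3552 = -4 + 3552 = 3548$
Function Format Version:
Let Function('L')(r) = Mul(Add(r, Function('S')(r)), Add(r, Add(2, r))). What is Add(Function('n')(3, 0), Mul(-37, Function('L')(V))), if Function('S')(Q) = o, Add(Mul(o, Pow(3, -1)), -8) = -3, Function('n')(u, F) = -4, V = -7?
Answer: 3548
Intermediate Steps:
o = 15 (o = Add(24, Mul(3, -3)) = Add(24, -9) = 15)
Function('S')(Q) = 15
Function('L')(r) = Mul(Add(2, Mul(2, r)), Add(15, r)) (Function('L')(r) = Mul(Add(r, 15), Add(r, Add(2, r))) = Mul(Add(15, r), Add(2, Mul(2, r))) = Mul(Add(2, Mul(2, r)), Add(15, r)))
Add(Function('n')(3, 0), Mul(-37, Function('L')(V))) = Add(-4, Mul(-37, Add(30, Mul(2, Pow(-7, 2)), Mul(32, -7)))) = Add(-4, Mul(-37, Add(30, Mul(2, 49), -224))) = Add(-4, Mul(-37, Add(30, 98, -224))) = Add(-4, Mul(-37, -96)) = Add(-4, 3552) = 3548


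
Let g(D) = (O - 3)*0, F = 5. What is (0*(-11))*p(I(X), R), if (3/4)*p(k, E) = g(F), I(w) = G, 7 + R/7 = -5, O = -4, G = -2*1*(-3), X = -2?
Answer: 0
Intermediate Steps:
G = 6 (G = -2*(-3) = 6)
R = -84 (R = -49 + 7*(-5) = -49 - 35 = -84)
I(w) = 6
g(D) = 0 (g(D) = (-4 - 3)*0 = -7*0 = 0)
p(k, E) = 0 (p(k, E) = (4/3)*0 = 0)
(0*(-11))*p(I(X), R) = (0*(-11))*0 = 0*0 = 0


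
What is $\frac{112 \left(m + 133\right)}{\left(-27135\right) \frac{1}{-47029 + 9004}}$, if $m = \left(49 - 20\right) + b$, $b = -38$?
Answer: $\frac{11735360}{603} \approx 19462.0$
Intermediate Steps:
$m = -9$ ($m = \left(49 - 20\right) - 38 = 29 - 38 = -9$)
$\frac{112 \left(m + 133\right)}{\left(-27135\right) \frac{1}{-47029 + 9004}} = \frac{112 \left(-9 + 133\right)}{\left(-27135\right) \frac{1}{-47029 + 9004}} = \frac{112 \cdot 124}{\left(-27135\right) \frac{1}{-38025}} = \frac{13888}{\left(-27135\right) \left(- \frac{1}{38025}\right)} = \frac{13888}{\frac{603}{845}} = 13888 \cdot \frac{845}{603} = \frac{11735360}{603}$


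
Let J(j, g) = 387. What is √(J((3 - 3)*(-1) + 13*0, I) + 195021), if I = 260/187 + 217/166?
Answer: 12*√1357 ≈ 442.05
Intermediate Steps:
I = 83739/31042 (I = 260*(1/187) + 217*(1/166) = 260/187 + 217/166 = 83739/31042 ≈ 2.6976)
√(J((3 - 3)*(-1) + 13*0, I) + 195021) = √(387 + 195021) = √195408 = 12*√1357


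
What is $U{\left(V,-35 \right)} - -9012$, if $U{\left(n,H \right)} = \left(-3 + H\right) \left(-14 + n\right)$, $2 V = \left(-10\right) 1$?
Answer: $9734$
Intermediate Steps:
$V = -5$ ($V = \frac{\left(-10\right) 1}{2} = \frac{1}{2} \left(-10\right) = -5$)
$U{\left(n,H \right)} = \left(-14 + n\right) \left(-3 + H\right)$
$U{\left(V,-35 \right)} - -9012 = \left(42 - -490 - -15 - -175\right) - -9012 = \left(42 + 490 + 15 + 175\right) + 9012 = 722 + 9012 = 9734$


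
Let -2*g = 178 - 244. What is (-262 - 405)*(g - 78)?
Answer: 30015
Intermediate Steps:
g = 33 (g = -(178 - 244)/2 = -½*(-66) = 33)
(-262 - 405)*(g - 78) = (-262 - 405)*(33 - 78) = -667*(-45) = 30015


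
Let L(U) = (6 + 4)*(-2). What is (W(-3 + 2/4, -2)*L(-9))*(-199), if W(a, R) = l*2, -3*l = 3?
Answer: -7960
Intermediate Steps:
l = -1 (l = -1/3*3 = -1)
L(U) = -20 (L(U) = 10*(-2) = -20)
W(a, R) = -2 (W(a, R) = -1*2 = -2)
(W(-3 + 2/4, -2)*L(-9))*(-199) = -2*(-20)*(-199) = 40*(-199) = -7960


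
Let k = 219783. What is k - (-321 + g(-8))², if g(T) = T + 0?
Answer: 111542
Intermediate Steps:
g(T) = T
k - (-321 + g(-8))² = 219783 - (-321 - 8)² = 219783 - 1*(-329)² = 219783 - 1*108241 = 219783 - 108241 = 111542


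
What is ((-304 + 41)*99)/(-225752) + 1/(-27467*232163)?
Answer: 166033291301725/1439580121707992 ≈ 0.11533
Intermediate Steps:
((-304 + 41)*99)/(-225752) + 1/(-27467*232163) = -263*99*(-1/225752) - 1/27467*1/232163 = -26037*(-1/225752) - 1/6376821121 = 26037/225752 - 1/6376821121 = 166033291301725/1439580121707992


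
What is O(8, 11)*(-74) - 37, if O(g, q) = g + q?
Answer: -1443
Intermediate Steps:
O(8, 11)*(-74) - 37 = (8 + 11)*(-74) - 37 = 19*(-74) - 37 = -1406 - 37 = -1443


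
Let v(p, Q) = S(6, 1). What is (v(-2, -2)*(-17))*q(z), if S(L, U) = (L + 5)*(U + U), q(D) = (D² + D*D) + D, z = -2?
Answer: -2244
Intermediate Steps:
q(D) = D + 2*D² (q(D) = (D² + D²) + D = 2*D² + D = D + 2*D²)
S(L, U) = 2*U*(5 + L) (S(L, U) = (5 + L)*(2*U) = 2*U*(5 + L))
v(p, Q) = 22 (v(p, Q) = 2*1*(5 + 6) = 2*1*11 = 22)
(v(-2, -2)*(-17))*q(z) = (22*(-17))*(-2*(1 + 2*(-2))) = -(-748)*(1 - 4) = -(-748)*(-3) = -374*6 = -2244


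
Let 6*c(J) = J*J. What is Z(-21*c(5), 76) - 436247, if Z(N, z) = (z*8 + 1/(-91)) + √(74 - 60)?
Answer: -39643150/91 + √14 ≈ -4.3564e+5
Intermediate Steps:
c(J) = J²/6 (c(J) = (J*J)/6 = J²/6)
Z(N, z) = -1/91 + √14 + 8*z (Z(N, z) = (8*z - 1/91) + √14 = (-1/91 + 8*z) + √14 = -1/91 + √14 + 8*z)
Z(-21*c(5), 76) - 436247 = (-1/91 + √14 + 8*76) - 436247 = (-1/91 + √14 + 608) - 436247 = (55327/91 + √14) - 436247 = -39643150/91 + √14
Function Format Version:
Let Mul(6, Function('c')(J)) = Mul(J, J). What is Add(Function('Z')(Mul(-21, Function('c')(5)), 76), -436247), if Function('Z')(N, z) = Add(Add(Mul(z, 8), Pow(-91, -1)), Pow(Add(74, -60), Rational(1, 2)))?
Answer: Add(Rational(-39643150, 91), Pow(14, Rational(1, 2))) ≈ -4.3564e+5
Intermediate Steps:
Function('c')(J) = Mul(Rational(1, 6), Pow(J, 2)) (Function('c')(J) = Mul(Rational(1, 6), Mul(J, J)) = Mul(Rational(1, 6), Pow(J, 2)))
Function('Z')(N, z) = Add(Rational(-1, 91), Pow(14, Rational(1, 2)), Mul(8, z)) (Function('Z')(N, z) = Add(Add(Mul(8, z), Rational(-1, 91)), Pow(14, Rational(1, 2))) = Add(Add(Rational(-1, 91), Mul(8, z)), Pow(14, Rational(1, 2))) = Add(Rational(-1, 91), Pow(14, Rational(1, 2)), Mul(8, z)))
Add(Function('Z')(Mul(-21, Function('c')(5)), 76), -436247) = Add(Add(Rational(-1, 91), Pow(14, Rational(1, 2)), Mul(8, 76)), -436247) = Add(Add(Rational(-1, 91), Pow(14, Rational(1, 2)), 608), -436247) = Add(Add(Rational(55327, 91), Pow(14, Rational(1, 2))), -436247) = Add(Rational(-39643150, 91), Pow(14, Rational(1, 2)))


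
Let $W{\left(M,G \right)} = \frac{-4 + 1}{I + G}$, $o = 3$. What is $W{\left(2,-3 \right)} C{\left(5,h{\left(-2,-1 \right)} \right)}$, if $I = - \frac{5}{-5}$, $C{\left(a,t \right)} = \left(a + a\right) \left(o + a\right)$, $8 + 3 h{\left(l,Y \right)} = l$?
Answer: $120$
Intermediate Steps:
$h{\left(l,Y \right)} = - \frac{8}{3} + \frac{l}{3}$
$C{\left(a,t \right)} = 2 a \left(3 + a\right)$ ($C{\left(a,t \right)} = \left(a + a\right) \left(3 + a\right) = 2 a \left(3 + a\right)$)
$I = 1$ ($I = \left(-5\right) \left(- \frac{1}{5}\right) = 1$)
$W{\left(M,G \right)} = - \frac{3}{1 + G}$ ($W{\left(M,G \right)} = \frac{-4 + 1}{1 + G} = - \frac{3}{1 + G}$)
$W{\left(2,-3 \right)} C{\left(5,h{\left(-2,-1 \right)} \right)} = - \frac{3}{1 - 3} \cdot 2 \cdot 5 \left(3 + 5\right) = - \frac{3}{-2} \cdot 2 \cdot 5 \cdot 8 = \left(-3\right) \left(- \frac{1}{2}\right) 80 = \frac{3}{2} \cdot 80 = 120$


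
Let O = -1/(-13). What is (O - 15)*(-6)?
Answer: 1164/13 ≈ 89.538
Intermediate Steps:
O = 1/13 (O = -1*(-1/13) = 1/13 ≈ 0.076923)
(O - 15)*(-6) = (1/13 - 15)*(-6) = -194/13*(-6) = 1164/13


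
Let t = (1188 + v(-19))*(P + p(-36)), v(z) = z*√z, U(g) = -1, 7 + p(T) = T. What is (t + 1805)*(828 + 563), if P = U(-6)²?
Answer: -66894581 + 1110018*I*√19 ≈ -6.6895e+7 + 4.8385e+6*I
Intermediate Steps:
p(T) = -7 + T
v(z) = z^(3/2)
P = 1 (P = (-1)² = 1)
t = -49896 + 798*I*√19 (t = (1188 + (-19)^(3/2))*(1 + (-7 - 36)) = (1188 - 19*I*√19)*(1 - 43) = (1188 - 19*I*√19)*(-42) = -49896 + 798*I*√19 ≈ -49896.0 + 3478.4*I)
(t + 1805)*(828 + 563) = ((-49896 + 798*I*√19) + 1805)*(828 + 563) = (-48091 + 798*I*√19)*1391 = -66894581 + 1110018*I*√19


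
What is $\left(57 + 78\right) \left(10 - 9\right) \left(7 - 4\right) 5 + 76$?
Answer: $2101$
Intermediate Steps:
$\left(57 + 78\right) \left(10 - 9\right) \left(7 - 4\right) 5 + 76 = 135 \cdot 1 \cdot 3 \cdot 5 + 76 = 135 \cdot 15 + 76 = 2025 + 76 = 2101$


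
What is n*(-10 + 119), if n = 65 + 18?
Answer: 9047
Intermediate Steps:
n = 83
n*(-10 + 119) = 83*(-10 + 119) = 83*109 = 9047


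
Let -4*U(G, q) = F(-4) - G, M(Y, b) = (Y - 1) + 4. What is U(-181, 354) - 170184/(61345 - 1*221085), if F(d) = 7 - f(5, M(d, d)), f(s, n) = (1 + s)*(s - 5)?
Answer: -262057/5705 ≈ -45.935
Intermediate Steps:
M(Y, b) = 3 + Y (M(Y, b) = (-1 + Y) + 4 = 3 + Y)
f(s, n) = (1 + s)*(-5 + s)
F(d) = 7 (F(d) = 7 - (-5 + 5² - 4*5) = 7 - (-5 + 25 - 20) = 7 - 1*0 = 7 + 0 = 7)
U(G, q) = -7/4 + G/4 (U(G, q) = -(7 - G)/4 = -7/4 + G/4)
U(-181, 354) - 170184/(61345 - 1*221085) = (-7/4 + (¼)*(-181)) - 170184/(61345 - 1*221085) = (-7/4 - 181/4) - 170184/(61345 - 221085) = -47 - 170184/(-159740) = -47 - 170184*(-1/159740) = -47 + 6078/5705 = -262057/5705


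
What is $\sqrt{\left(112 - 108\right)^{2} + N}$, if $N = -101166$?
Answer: $85 i \sqrt{14} \approx 318.04 i$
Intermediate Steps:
$\sqrt{\left(112 - 108\right)^{2} + N} = \sqrt{\left(112 - 108\right)^{2} - 101166} = \sqrt{4^{2} - 101166} = \sqrt{16 - 101166} = \sqrt{-101150} = 85 i \sqrt{14}$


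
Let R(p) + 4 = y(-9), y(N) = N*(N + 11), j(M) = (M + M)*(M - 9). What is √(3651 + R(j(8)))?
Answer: √3629 ≈ 60.241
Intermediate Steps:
j(M) = 2*M*(-9 + M) (j(M) = (2*M)*(-9 + M) = 2*M*(-9 + M))
y(N) = N*(11 + N)
R(p) = -22 (R(p) = -4 - 9*(11 - 9) = -4 - 9*2 = -4 - 18 = -22)
√(3651 + R(j(8))) = √(3651 - 22) = √3629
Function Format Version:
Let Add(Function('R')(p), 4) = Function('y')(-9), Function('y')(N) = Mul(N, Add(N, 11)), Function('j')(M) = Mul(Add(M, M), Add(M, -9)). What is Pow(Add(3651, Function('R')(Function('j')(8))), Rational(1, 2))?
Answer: Pow(3629, Rational(1, 2)) ≈ 60.241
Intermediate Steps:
Function('j')(M) = Mul(2, M, Add(-9, M)) (Function('j')(M) = Mul(Mul(2, M), Add(-9, M)) = Mul(2, M, Add(-9, M)))
Function('y')(N) = Mul(N, Add(11, N))
Function('R')(p) = -22 (Function('R')(p) = Add(-4, Mul(-9, Add(11, -9))) = Add(-4, Mul(-9, 2)) = Add(-4, -18) = -22)
Pow(Add(3651, Function('R')(Function('j')(8))), Rational(1, 2)) = Pow(Add(3651, -22), Rational(1, 2)) = Pow(3629, Rational(1, 2))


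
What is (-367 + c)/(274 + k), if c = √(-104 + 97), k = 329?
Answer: -367/603 + I*√7/603 ≈ -0.60862 + 0.0043876*I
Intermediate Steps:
c = I*√7 (c = √(-7) = I*√7 ≈ 2.6458*I)
(-367 + c)/(274 + k) = (-367 + I*√7)/(274 + 329) = (-367 + I*√7)/603 = (-367 + I*√7)*(1/603) = -367/603 + I*√7/603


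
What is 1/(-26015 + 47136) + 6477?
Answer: 136800718/21121 ≈ 6477.0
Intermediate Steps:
1/(-26015 + 47136) + 6477 = 1/21121 + 6477 = 136800718/21121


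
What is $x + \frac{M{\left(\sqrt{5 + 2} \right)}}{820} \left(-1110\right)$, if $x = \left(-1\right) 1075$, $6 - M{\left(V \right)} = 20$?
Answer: $- \frac{43298}{41} \approx -1056.0$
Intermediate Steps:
$M{\left(V \right)} = -14$ ($M{\left(V \right)} = 6 - 20 = -14$)
$x = -1075$
$x + \frac{M{\left(\sqrt{5 + 2} \right)}}{820} \left(-1110\right) = -1075 + - \frac{14}{820} \left(-1110\right) = -1075 + \left(-14\right) \frac{1}{820} \left(-1110\right) = -1075 - - \frac{777}{41} = -1075 + \frac{777}{41} = - \frac{43298}{41}$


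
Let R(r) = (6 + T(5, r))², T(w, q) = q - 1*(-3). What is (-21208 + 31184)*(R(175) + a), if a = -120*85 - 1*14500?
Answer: 91340256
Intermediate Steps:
T(w, q) = 3 + q (T(w, q) = q + 3 = 3 + q)
R(r) = (9 + r)² (R(r) = (6 + (3 + r))² = (9 + r)²)
a = -24700 (a = -10200 - 14500 = -24700)
(-21208 + 31184)*(R(175) + a) = (-21208 + 31184)*((9 + 175)² - 24700) = 9976*(184² - 24700) = 9976*(33856 - 24700) = 9976*9156 = 91340256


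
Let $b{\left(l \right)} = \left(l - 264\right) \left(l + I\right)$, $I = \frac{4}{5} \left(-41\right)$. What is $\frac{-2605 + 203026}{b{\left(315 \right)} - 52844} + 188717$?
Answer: $\frac{36281539598}{192259} \approx 1.8871 \cdot 10^{5}$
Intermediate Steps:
$I = - \frac{164}{5}$ ($I = 4 \cdot \frac{1}{5} \left(-41\right) = \frac{4}{5} \left(-41\right) = - \frac{164}{5} \approx -32.8$)
$b{\left(l \right)} = \left(-264 + l\right) \left(- \frac{164}{5} + l\right)$ ($b{\left(l \right)} = \left(l - 264\right) \left(l - \frac{164}{5}\right) = \left(-264 + l\right) \left(- \frac{164}{5} + l\right)$)
$\frac{-2605 + 203026}{b{\left(315 \right)} - 52844} + 188717 = \frac{-2605 + 203026}{\left(\frac{43296}{5} + 315^{2} - 93492\right) - 52844} + 188717 = \frac{200421}{\left(\frac{43296}{5} + 99225 - 93492\right) - 52844} + 188717 = \frac{200421}{\frac{71961}{5} - 52844} + 188717 = \frac{200421}{- \frac{192259}{5}} + 188717 = 200421 \left(- \frac{5}{192259}\right) + 188717 = - \frac{1002105}{192259} + 188717 = \frac{36281539598}{192259}$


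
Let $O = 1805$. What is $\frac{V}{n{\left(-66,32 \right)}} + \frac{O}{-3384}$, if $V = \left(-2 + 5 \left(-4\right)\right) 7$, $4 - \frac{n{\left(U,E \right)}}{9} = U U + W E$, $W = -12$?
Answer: $- \frac{148007}{279744} \approx -0.52908$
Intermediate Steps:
$n{\left(U,E \right)} = 36 - 9 U^{2} + 108 E$ ($n{\left(U,E \right)} = 36 - 9 \left(U U - 12 E\right) = 36 - 9 \left(U^{2} - 12 E\right) = 36 + \left(- 9 U^{2} + 108 E\right) = 36 - 9 U^{2} + 108 E$)
$V = -154$ ($V = \left(-2 - 20\right) 7 = \left(-22\right) 7 = -154$)
$\frac{V}{n{\left(-66,32 \right)}} + \frac{O}{-3384} = - \frac{154}{36 - 9 \left(-66\right)^{2} + 108 \cdot 32} + \frac{1805}{-3384} = - \frac{154}{36 - 39204 + 3456} + 1805 \left(- \frac{1}{3384}\right) = - \frac{154}{36 - 39204 + 3456} - \frac{1805}{3384} = - \frac{154}{-35712} - \frac{1805}{3384} = \left(-154\right) \left(- \frac{1}{35712}\right) - \frac{1805}{3384} = \frac{77}{17856} - \frac{1805}{3384} = - \frac{148007}{279744}$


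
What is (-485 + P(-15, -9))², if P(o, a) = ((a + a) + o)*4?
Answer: 380689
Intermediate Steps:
P(o, a) = 4*o + 8*a (P(o, a) = (2*a + o)*4 = (o + 2*a)*4 = 4*o + 8*a)
(-485 + P(-15, -9))² = (-485 + (4*(-15) + 8*(-9)))² = (-485 + (-60 - 72))² = (-485 - 132)² = (-617)² = 380689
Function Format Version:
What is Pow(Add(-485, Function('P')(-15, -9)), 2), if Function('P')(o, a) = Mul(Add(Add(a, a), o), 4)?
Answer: 380689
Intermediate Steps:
Function('P')(o, a) = Add(Mul(4, o), Mul(8, a)) (Function('P')(o, a) = Mul(Add(Mul(2, a), o), 4) = Mul(Add(o, Mul(2, a)), 4) = Add(Mul(4, o), Mul(8, a)))
Pow(Add(-485, Function('P')(-15, -9)), 2) = Pow(Add(-485, Add(Mul(4, -15), Mul(8, -9))), 2) = Pow(Add(-485, Add(-60, -72)), 2) = Pow(Add(-485, -132), 2) = Pow(-617, 2) = 380689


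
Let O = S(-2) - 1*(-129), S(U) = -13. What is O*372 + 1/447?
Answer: 19288945/447 ≈ 43152.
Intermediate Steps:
O = 116 (O = -13 - 1*(-129) = -13 + 129 = 116)
O*372 + 1/447 = 116*372 + 1/447 = 43152 + 1/447 = 19288945/447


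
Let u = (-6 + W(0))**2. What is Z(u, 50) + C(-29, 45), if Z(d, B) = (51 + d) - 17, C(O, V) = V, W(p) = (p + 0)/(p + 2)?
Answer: 115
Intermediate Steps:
W(p) = p/(2 + p)
u = 36 (u = (-6 + 0/(2 + 0))**2 = (-6 + 0/2)**2 = (-6 + 0*(1/2))**2 = (-6 + 0)**2 = (-6)**2 = 36)
Z(d, B) = 34 + d
Z(u, 50) + C(-29, 45) = (34 + 36) + 45 = 70 + 45 = 115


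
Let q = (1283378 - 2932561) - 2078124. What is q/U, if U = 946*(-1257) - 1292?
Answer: 3727307/1190414 ≈ 3.1311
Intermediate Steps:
q = -3727307 (q = -1649183 - 2078124 = -3727307)
U = -1190414 (U = -1189122 - 1292 = -1190414)
q/U = -3727307/(-1190414) = -3727307*(-1/1190414) = 3727307/1190414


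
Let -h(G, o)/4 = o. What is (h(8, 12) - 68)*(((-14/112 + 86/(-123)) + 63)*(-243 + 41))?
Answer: 179199149/123 ≈ 1.4569e+6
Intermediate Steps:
h(G, o) = -4*o
(h(8, 12) - 68)*(((-14/112 + 86/(-123)) + 63)*(-243 + 41)) = (-4*12 - 68)*(((-14/112 + 86/(-123)) + 63)*(-243 + 41)) = (-48 - 68)*(((-14*1/112 + 86*(-1/123)) + 63)*(-202)) = -116*((-1/8 - 86/123) + 63)*(-202) = -116*(-811/984 + 63)*(-202) = -1774249*(-202)/246 = -116*(-6179281/492) = 179199149/123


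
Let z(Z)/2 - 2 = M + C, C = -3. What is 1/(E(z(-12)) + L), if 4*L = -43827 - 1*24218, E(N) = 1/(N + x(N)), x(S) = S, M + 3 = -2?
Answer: -24/408271 ≈ -5.8784e-5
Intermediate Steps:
M = -5 (M = -3 - 2 = -5)
z(Z) = -12 (z(Z) = 4 + 2*(-5 - 3) = 4 + 2*(-8) = 4 - 16 = -12)
E(N) = 1/(2*N) (E(N) = 1/(N + N) = 1/(2*N))
L = -68045/4 (L = (-43827 - 1*24218)/4 = (-43827 - 24218)/4 = (1/4)*(-68045) = -68045/4 ≈ -17011.)
1/(E(z(-12)) + L) = 1/((1/2)/(-12) - 68045/4) = 1/((1/2)*(-1/12) - 68045/4) = 1/(-1/24 - 68045/4) = 1/(-408271/24) = -24/408271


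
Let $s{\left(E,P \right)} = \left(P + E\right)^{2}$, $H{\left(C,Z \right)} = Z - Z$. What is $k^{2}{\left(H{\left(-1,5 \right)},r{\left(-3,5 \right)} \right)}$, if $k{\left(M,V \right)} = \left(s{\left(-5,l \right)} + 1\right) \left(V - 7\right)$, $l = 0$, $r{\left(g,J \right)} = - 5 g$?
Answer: $43264$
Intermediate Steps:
$H{\left(C,Z \right)} = 0$
$s{\left(E,P \right)} = \left(E + P\right)^{2}$
$k{\left(M,V \right)} = -182 + 26 V$ ($k{\left(M,V \right)} = \left(\left(-5 + 0\right)^{2} + 1\right) \left(V - 7\right) = \left(\left(-5\right)^{2} + 1\right) \left(-7 + V\right) = \left(25 + 1\right) \left(-7 + V\right) = 26 \left(-7 + V\right) = -182 + 26 V$)
$k^{2}{\left(H{\left(-1,5 \right)},r{\left(-3,5 \right)} \right)} = \left(-182 + 26 \left(\left(-5\right) \left(-3\right)\right)\right)^{2} = \left(-182 + 26 \cdot 15\right)^{2} = \left(-182 + 390\right)^{2} = 208^{2} = 43264$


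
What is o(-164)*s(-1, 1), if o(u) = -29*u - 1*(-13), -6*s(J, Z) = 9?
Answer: -14307/2 ≈ -7153.5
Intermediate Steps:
s(J, Z) = -3/2 (s(J, Z) = -⅙*9 = -3/2)
o(u) = 13 - 29*u (o(u) = -29*u + 13 = 13 - 29*u)
o(-164)*s(-1, 1) = (13 - 29*(-164))*(-3/2) = (13 + 4756)*(-3/2) = 4769*(-3/2) = -14307/2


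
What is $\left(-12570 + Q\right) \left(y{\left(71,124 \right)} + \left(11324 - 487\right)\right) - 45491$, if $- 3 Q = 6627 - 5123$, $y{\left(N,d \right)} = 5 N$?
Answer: $- \frac{439019561}{3} \approx -1.4634 \cdot 10^{8}$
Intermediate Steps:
$Q = - \frac{1504}{3}$ ($Q = - \frac{6627 - 5123}{3} = \left(- \frac{1}{3}\right) 1504 = - \frac{1504}{3} \approx -501.33$)
$\left(-12570 + Q\right) \left(y{\left(71,124 \right)} + \left(11324 - 487\right)\right) - 45491 = \left(-12570 - \frac{1504}{3}\right) \left(5 \cdot 71 + \left(11324 - 487\right)\right) - 45491 = - \frac{39214 \left(355 + 10837\right)}{3} - 45491 = \left(- \frac{39214}{3}\right) 11192 - 45491 = - \frac{438883088}{3} - 45491 = - \frac{439019561}{3}$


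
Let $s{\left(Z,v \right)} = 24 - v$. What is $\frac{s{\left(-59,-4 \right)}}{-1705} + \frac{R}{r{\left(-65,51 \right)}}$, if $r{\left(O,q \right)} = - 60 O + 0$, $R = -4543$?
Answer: $- \frac{1571003}{1329900} \approx -1.1813$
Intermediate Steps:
$r{\left(O,q \right)} = - 60 O$
$\frac{s{\left(-59,-4 \right)}}{-1705} + \frac{R}{r{\left(-65,51 \right)}} = \frac{24 - -4}{-1705} - \frac{4543}{\left(-60\right) \left(-65\right)} = \left(24 + 4\right) \left(- \frac{1}{1705}\right) - \frac{4543}{3900} = 28 \left(- \frac{1}{1705}\right) - \frac{4543}{3900} = - \frac{28}{1705} - \frac{4543}{3900} = - \frac{1571003}{1329900}$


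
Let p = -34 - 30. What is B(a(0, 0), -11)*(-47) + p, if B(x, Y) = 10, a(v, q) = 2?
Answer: -534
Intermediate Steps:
p = -64
B(a(0, 0), -11)*(-47) + p = 10*(-47) - 64 = -470 - 64 = -534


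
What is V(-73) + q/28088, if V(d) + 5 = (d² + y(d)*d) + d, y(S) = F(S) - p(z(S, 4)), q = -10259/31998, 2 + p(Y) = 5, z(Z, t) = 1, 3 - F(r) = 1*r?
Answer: -70103276531/898759824 ≈ -78.000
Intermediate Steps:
F(r) = 3 - r
p(Y) = 3 (p(Y) = -2 + 5 = 3)
q = -10259/31998 (q = -10259*1/31998 = -10259/31998 ≈ -0.32061)
y(S) = -S (y(S) = (3 - S) - 1*3 = (3 - S) - 3 = -S)
V(d) = -5 + d (V(d) = -5 + ((d² + (-d)*d) + d) = -5 + ((d² - d²) + d) = -5 + (0 + d) = -5 + d)
V(-73) + q/28088 = (-5 - 73) - 10259/31998/28088 = -78 - 10259/31998*1/28088 = -78 - 10259/898759824 = -70103276531/898759824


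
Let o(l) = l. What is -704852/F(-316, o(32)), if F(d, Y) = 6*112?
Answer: -176213/168 ≈ -1048.9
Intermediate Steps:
F(d, Y) = 672
-704852/F(-316, o(32)) = -704852/672 = -704852*1/672 = -176213/168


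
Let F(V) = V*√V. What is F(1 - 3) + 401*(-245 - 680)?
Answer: -370925 - 2*I*√2 ≈ -3.7093e+5 - 2.8284*I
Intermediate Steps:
F(V) = V^(3/2)
F(1 - 3) + 401*(-245 - 680) = (1 - 3)^(3/2) + 401*(-245 - 680) = (-2)^(3/2) + 401*(-925) = -2*I*√2 - 370925 = -370925 - 2*I*√2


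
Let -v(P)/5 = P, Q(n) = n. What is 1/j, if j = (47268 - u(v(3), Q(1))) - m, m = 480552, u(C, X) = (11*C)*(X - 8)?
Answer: -1/434439 ≈ -2.3018e-6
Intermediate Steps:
v(P) = -5*P
u(C, X) = 11*C*(-8 + X) (u(C, X) = (11*C)*(-8 + X) = 11*C*(-8 + X))
j = -434439 (j = (47268 - 11*(-5*3)*(-8 + 1)) - 1*480552 = (47268 - 11*(-15)*(-7)) - 480552 = (47268 - 1*1155) - 480552 = (47268 - 1155) - 480552 = 46113 - 480552 = -434439)
1/j = 1/(-434439) = -1/434439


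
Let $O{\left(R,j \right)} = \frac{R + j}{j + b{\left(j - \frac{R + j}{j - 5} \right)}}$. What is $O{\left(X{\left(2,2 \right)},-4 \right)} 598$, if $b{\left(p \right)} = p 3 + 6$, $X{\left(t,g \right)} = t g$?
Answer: $0$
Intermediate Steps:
$X{\left(t,g \right)} = g t$
$b{\left(p \right)} = 6 + 3 p$ ($b{\left(p \right)} = 3 p + 6 = 6 + 3 p$)
$O{\left(R,j \right)} = \frac{R + j}{6 + 4 j - \frac{3 \left(R + j\right)}{-5 + j}}$ ($O{\left(R,j \right)} = \frac{R + j}{j + \left(6 + 3 \left(j - \frac{R + j}{j - 5}\right)\right)} = \frac{R + j}{j + \left(6 + 3 \left(j - \frac{R + j}{-5 + j}\right)\right)} = \frac{R + j}{j + \left(6 + \left(3 j - \frac{3 \left(R + j\right)}{-5 + j}\right)\right)} = \frac{R + j}{j + \left(6 + 3 j - \frac{3 \left(R + j\right)}{-5 + j}\right)} = \frac{R + j}{6 + 4 j - \frac{3 \left(R + j\right)}{-5 + j}}$)
$O{\left(X{\left(2,2 \right)},-4 \right)} 598 = \frac{\left(-5 - 4\right) \left(2 \cdot 2 - 4\right)}{- 3 \cdot 2 \cdot 2 - -12 + \left(-5 - 4\right) \left(6 - 4\right) + 3 \left(-4\right) \left(-5 - 4\right)} 598 = \frac{1}{\left(-3\right) 4 + 12 - 18 + 3 \left(-4\right) \left(-9\right)} \left(-9\right) \left(4 - 4\right) 598 = \frac{1}{-12 + 12 - 18 + 108} \left(-9\right) 0 \cdot 598 = \frac{1}{90} \left(-9\right) 0 \cdot 598 = 0 \cdot 598 = 0$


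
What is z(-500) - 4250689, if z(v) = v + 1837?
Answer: -4249352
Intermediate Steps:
z(v) = 1837 + v
z(-500) - 4250689 = (1837 - 500) - 4250689 = 1337 - 4250689 = -4249352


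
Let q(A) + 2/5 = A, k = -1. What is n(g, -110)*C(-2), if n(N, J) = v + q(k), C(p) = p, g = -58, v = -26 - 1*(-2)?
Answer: 254/5 ≈ 50.800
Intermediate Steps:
v = -24 (v = -26 + 2 = -24)
q(A) = -2/5 + A
n(N, J) = -127/5 (n(N, J) = -24 + (-2/5 - 1) = -24 - 7/5 = -127/5)
n(g, -110)*C(-2) = -127/5*(-2) = 254/5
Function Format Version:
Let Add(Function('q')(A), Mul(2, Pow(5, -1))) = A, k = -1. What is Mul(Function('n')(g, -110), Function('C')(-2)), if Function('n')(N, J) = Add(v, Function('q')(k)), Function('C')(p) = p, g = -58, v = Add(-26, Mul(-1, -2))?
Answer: Rational(254, 5) ≈ 50.800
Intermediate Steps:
v = -24 (v = Add(-26, 2) = -24)
Function('q')(A) = Add(Rational(-2, 5), A)
Function('n')(N, J) = Rational(-127, 5) (Function('n')(N, J) = Add(-24, Add(Rational(-2, 5), -1)) = Add(-24, Rational(-7, 5)) = Rational(-127, 5))
Mul(Function('n')(g, -110), Function('C')(-2)) = Mul(Rational(-127, 5), -2) = Rational(254, 5)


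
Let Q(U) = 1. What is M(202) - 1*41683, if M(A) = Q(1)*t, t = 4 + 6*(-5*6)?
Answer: -41859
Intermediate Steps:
t = -176 (t = 4 + 6*(-30) = 4 - 180 = -176)
M(A) = -176 (M(A) = 1*(-176) = -176)
M(202) - 1*41683 = -176 - 1*41683 = -176 - 41683 = -41859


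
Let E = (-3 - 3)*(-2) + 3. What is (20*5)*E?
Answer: 1500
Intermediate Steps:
E = 15 (E = -6*(-2) + 3 = 12 + 3 = 15)
(20*5)*E = (20*5)*15 = 100*15 = 1500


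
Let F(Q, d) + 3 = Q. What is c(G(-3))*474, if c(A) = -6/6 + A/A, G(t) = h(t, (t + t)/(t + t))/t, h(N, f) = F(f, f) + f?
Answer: 0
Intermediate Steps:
F(Q, d) = -3 + Q
h(N, f) = -3 + 2*f (h(N, f) = (-3 + f) + f = -3 + 2*f)
G(t) = -1/t (G(t) = (-3 + 2*((t + t)/(t + t)))/t = (-3 + 2*((2*t)/((2*t))))/t = (-3 + 2*((2*t)*(1/(2*t))))/t = (-3 + 2*1)/t = (-3 + 2)/t = -1/t)
c(A) = 0 (c(A) = -6*⅙ + 1 = -1 + 1 = 0)
c(G(-3))*474 = 0*474 = 0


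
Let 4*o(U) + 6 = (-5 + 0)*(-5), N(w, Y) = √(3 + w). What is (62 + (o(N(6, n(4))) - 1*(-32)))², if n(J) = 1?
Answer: 156025/16 ≈ 9751.6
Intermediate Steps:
o(U) = 19/4 (o(U) = -3/2 + ((-5 + 0)*(-5))/4 = -3/2 + (-5*(-5))/4 = -3/2 + (¼)*25 = -3/2 + 25/4 = 19/4)
(62 + (o(N(6, n(4))) - 1*(-32)))² = (62 + (19/4 - 1*(-32)))² = (62 + (19/4 + 32))² = (62 + 147/4)² = (395/4)² = 156025/16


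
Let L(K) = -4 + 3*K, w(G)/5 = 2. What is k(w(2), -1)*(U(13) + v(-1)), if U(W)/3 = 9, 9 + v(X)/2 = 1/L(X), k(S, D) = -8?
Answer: -488/7 ≈ -69.714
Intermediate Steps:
w(G) = 10 (w(G) = 5*2 = 10)
v(X) = -18 + 2/(-4 + 3*X)
U(W) = 27 (U(W) = 3*9 = 27)
k(w(2), -1)*(U(13) + v(-1)) = -8*(27 + 2*(37 - 27*(-1))/(-4 + 3*(-1))) = -8*(27 + 2*(37 + 27)/(-4 - 3)) = -8*(27 + 2*64/(-7)) = -8*(27 + 2*(-1/7)*64) = -8*(27 - 128/7) = -8*61/7 = -488/7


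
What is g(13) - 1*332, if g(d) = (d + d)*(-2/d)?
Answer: -336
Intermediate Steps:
g(d) = -4 (g(d) = (2*d)*(-2/d) = -4)
g(13) - 1*332 = -4 - 1*332 = -4 - 332 = -336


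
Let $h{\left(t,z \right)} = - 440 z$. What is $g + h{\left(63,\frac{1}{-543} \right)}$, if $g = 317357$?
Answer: $\frac{172325291}{543} \approx 3.1736 \cdot 10^{5}$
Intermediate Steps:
$g + h{\left(63,\frac{1}{-543} \right)} = 317357 - \frac{440}{-543} = 317357 - - \frac{440}{543} = 317357 + \frac{440}{543} = \frac{172325291}{543}$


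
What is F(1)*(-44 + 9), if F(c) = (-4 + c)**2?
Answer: -315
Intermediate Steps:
F(1)*(-44 + 9) = (-4 + 1)**2*(-44 + 9) = (-3)**2*(-35) = 9*(-35) = -315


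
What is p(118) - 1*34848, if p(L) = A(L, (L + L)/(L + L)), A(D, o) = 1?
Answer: -34847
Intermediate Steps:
p(L) = 1
p(118) - 1*34848 = 1 - 1*34848 = 1 - 34848 = -34847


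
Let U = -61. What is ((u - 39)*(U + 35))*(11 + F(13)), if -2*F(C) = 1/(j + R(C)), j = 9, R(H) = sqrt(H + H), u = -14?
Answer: 827489/55 + 689*sqrt(26)/55 ≈ 15109.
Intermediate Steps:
R(H) = sqrt(2)*sqrt(H) (R(H) = sqrt(2*H) = sqrt(2)*sqrt(H))
F(C) = -1/(2*(9 + sqrt(2)*sqrt(C)))
((u - 39)*(U + 35))*(11 + F(13)) = ((-14 - 39)*(-61 + 35))*(11 - 1/(18 + 2*sqrt(2)*sqrt(13))) = (-53*(-26))*(11 - 1/(18 + 2*sqrt(26))) = 1378*(11 - 1/(18 + 2*sqrt(26))) = 15158 - 1378/(18 + 2*sqrt(26))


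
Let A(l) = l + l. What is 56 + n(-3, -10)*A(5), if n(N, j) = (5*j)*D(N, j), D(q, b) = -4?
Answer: 2056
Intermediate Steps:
A(l) = 2*l
n(N, j) = -20*j (n(N, j) = (5*j)*(-4) = -20*j)
56 + n(-3, -10)*A(5) = 56 + (-20*(-10))*(2*5) = 56 + 200*10 = 56 + 2000 = 2056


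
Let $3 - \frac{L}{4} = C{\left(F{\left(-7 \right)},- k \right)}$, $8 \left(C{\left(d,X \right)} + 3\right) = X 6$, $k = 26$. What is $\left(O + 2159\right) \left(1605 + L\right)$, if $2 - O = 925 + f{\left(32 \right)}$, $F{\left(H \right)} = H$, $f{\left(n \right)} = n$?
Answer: $2055228$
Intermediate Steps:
$C{\left(d,X \right)} = -3 + \frac{3 X}{4}$ ($C{\left(d,X \right)} = -3 + \frac{X 6}{8} = -3 + \frac{6 X}{8} = -3 + \frac{3 X}{4}$)
$L = 102$ ($L = 12 - 4 \left(-3 + \frac{3 \left(\left(-1\right) 26\right)}{4}\right) = 12 - 4 \left(-3 + \frac{3}{4} \left(-26\right)\right) = 12 - 4 \left(-3 - \frac{39}{2}\right) = 12 - -90 = 12 + 90 = 102$)
$O = -955$ ($O = 2 - \left(925 + 32\right) = 2 - 957 = -955$)
$\left(O + 2159\right) \left(1605 + L\right) = \left(-955 + 2159\right) \left(1605 + 102\right) = 1204 \cdot 1707 = 2055228$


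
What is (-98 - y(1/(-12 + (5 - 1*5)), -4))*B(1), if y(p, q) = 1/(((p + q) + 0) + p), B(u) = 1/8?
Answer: -611/50 ≈ -12.220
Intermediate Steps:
B(u) = ⅛
y(p, q) = 1/(q + 2*p) (y(p, q) = 1/((p + q) + p) = 1/(q + 2*p))
(-98 - y(1/(-12 + (5 - 1*5)), -4))*B(1) = (-98 - 1/(-4 + 2/(-12 + (5 - 1*5))))*(⅛) = (-98 - 1/(-4 + 2/(-12 + (5 - 5))))*(⅛) = (-98 - 1/(-4 + 2/(-12 + 0)))*(⅛) = (-98 - 1/(-4 + 2/(-12)))*(⅛) = (-98 - 1/(-4 + 2*(-1/12)))*(⅛) = (-98 - 1/(-4 - ⅙))*(⅛) = (-98 - 1/(-25/6))*(⅛) = (-98 - 1*(-6/25))*(⅛) = (-98 + 6/25)*(⅛) = -2444/25*⅛ = -611/50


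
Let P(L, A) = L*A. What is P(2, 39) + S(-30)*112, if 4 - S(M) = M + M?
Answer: 7246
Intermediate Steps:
S(M) = 4 - 2*M (S(M) = 4 - (M + M) = 4 - 2*M)
P(L, A) = A*L
P(2, 39) + S(-30)*112 = 39*2 + (4 - 2*(-30))*112 = 78 + (4 + 60)*112 = 78 + 64*112 = 78 + 7168 = 7246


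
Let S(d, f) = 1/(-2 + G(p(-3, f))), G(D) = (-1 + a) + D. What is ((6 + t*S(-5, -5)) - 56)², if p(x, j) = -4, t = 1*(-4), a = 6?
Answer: 2116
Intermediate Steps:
t = -4
G(D) = 5 + D (G(D) = (-1 + 6) + D = 5 + D)
S(d, f) = -1 (S(d, f) = 1/(-2 + (5 - 4)) = 1/(-2 + 1) = 1/(-1) = -1)
((6 + t*S(-5, -5)) - 56)² = ((6 - 4*(-1)) - 56)² = ((6 + 4) - 56)² = (10 - 56)² = (-46)² = 2116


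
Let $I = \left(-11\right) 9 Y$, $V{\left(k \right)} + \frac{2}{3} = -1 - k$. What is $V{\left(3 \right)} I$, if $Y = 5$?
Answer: $2310$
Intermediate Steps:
$V{\left(k \right)} = - \frac{5}{3} - k$ ($V{\left(k \right)} = - \frac{2}{3} - \left(1 + k\right) = - \frac{5}{3} - k$)
$I = -495$ ($I = \left(-11\right) 9 \cdot 5 = \left(-99\right) 5 = -495$)
$V{\left(3 \right)} I = \left(- \frac{5}{3} - 3\right) \left(-495\right) = \left(- \frac{14}{3}\right) \left(-495\right) = 2310$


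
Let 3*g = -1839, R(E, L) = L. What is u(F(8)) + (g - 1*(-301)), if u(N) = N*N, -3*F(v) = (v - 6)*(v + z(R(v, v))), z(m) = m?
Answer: -1784/9 ≈ -198.22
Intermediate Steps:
g = -613 (g = (⅓)*(-1839) = -613)
F(v) = -2*v*(-6 + v)/3 (F(v) = -(v - 6)*(v + v)/3 = -(-6 + v)*2*v/3 = -2*v*(-6 + v)/3)
u(N) = N²
u(F(8)) + (g - 1*(-301)) = ((⅔)*8*(6 - 1*8))² + (-613 - 1*(-301)) = ((⅔)*8*(6 - 8))² + (-613 + 301) = ((⅔)*8*(-2))² - 312 = (-32/3)² - 312 = 1024/9 - 312 = -1784/9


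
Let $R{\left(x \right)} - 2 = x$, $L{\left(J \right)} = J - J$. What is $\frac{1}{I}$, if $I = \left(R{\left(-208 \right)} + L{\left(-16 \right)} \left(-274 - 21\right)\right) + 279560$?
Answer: $\frac{1}{279354} \approx 3.5797 \cdot 10^{-6}$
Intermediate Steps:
$L{\left(J \right)} = 0$
$R{\left(x \right)} = 2 + x$
$I = 279354$ ($I = \left(\left(2 - 208\right) + 0 \left(-274 - 21\right)\right) + 279560 = \left(-206 + 0 \left(-295\right)\right) + 279560 = \left(-206 + 0\right) + 279560 = -206 + 279560 = 279354$)
$\frac{1}{I} = \frac{1}{279354}$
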